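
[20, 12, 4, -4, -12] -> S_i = 20 + -8*i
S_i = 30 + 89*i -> [30, 119, 208, 297, 386]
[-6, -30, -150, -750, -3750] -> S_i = -6*5^i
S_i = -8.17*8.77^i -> [-8.17, -71.65, -628.38, -5510.88, -48330.4]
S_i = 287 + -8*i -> [287, 279, 271, 263, 255]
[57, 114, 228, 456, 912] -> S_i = 57*2^i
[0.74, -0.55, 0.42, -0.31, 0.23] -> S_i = 0.74*(-0.75)^i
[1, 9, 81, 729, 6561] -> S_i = 1*9^i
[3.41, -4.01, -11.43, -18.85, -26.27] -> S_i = 3.41 + -7.42*i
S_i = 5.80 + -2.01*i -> [5.8, 3.79, 1.78, -0.23, -2.24]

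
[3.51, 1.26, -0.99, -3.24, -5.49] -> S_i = 3.51 + -2.25*i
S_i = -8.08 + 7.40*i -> [-8.08, -0.68, 6.72, 14.12, 21.52]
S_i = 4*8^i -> [4, 32, 256, 2048, 16384]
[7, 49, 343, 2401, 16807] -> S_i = 7*7^i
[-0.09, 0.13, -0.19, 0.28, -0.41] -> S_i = -0.09*(-1.46)^i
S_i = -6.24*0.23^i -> [-6.24, -1.44, -0.33, -0.08, -0.02]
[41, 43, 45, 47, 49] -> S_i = 41 + 2*i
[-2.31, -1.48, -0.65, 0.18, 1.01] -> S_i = -2.31 + 0.83*i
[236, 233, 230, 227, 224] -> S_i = 236 + -3*i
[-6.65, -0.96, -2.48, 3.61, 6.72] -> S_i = Random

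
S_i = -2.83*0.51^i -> [-2.83, -1.44, -0.74, -0.38, -0.19]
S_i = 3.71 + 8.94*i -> [3.71, 12.65, 21.59, 30.53, 39.47]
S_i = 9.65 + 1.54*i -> [9.65, 11.19, 12.73, 14.27, 15.81]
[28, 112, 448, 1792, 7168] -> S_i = 28*4^i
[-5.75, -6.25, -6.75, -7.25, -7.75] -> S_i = -5.75 + -0.50*i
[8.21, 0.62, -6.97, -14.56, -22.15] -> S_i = 8.21 + -7.59*i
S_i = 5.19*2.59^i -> [5.19, 13.44, 34.82, 90.17, 233.54]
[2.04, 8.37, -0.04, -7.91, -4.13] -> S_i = Random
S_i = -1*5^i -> [-1, -5, -25, -125, -625]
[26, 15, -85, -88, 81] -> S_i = Random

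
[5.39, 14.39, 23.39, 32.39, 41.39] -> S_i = 5.39 + 9.00*i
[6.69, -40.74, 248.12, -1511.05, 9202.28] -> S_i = 6.69*(-6.09)^i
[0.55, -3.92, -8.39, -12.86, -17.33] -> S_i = 0.55 + -4.47*i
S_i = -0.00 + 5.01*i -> [0.0, 5.01, 10.02, 15.03, 20.04]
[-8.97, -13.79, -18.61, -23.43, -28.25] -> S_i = -8.97 + -4.82*i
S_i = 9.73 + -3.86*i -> [9.73, 5.87, 2.01, -1.85, -5.71]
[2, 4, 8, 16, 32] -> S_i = 2*2^i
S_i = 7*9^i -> [7, 63, 567, 5103, 45927]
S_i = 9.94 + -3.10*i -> [9.94, 6.84, 3.74, 0.64, -2.46]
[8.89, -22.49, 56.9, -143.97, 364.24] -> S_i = 8.89*(-2.53)^i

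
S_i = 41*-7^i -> [41, -287, 2009, -14063, 98441]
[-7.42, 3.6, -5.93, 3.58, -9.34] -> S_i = Random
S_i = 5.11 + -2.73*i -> [5.11, 2.38, -0.35, -3.08, -5.81]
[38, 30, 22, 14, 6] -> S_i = 38 + -8*i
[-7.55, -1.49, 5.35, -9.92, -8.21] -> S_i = Random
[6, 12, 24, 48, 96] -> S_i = 6*2^i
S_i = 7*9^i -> [7, 63, 567, 5103, 45927]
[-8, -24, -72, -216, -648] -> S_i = -8*3^i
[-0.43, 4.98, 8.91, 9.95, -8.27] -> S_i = Random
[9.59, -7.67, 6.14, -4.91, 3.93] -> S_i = 9.59*(-0.80)^i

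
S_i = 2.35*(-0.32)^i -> [2.35, -0.75, 0.24, -0.08, 0.02]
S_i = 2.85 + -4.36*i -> [2.85, -1.51, -5.87, -10.23, -14.59]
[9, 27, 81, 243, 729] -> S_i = 9*3^i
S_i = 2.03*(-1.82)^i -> [2.03, -3.69, 6.72, -12.24, 22.27]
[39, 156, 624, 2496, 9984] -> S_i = 39*4^i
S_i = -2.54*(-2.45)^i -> [-2.54, 6.22, -15.25, 37.35, -91.52]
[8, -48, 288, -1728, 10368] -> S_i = 8*-6^i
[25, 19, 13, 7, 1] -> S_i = 25 + -6*i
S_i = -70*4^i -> [-70, -280, -1120, -4480, -17920]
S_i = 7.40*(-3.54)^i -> [7.4, -26.2, 92.73, -328.28, 1162.1]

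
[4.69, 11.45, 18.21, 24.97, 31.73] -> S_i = 4.69 + 6.76*i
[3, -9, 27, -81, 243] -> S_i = 3*-3^i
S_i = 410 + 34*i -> [410, 444, 478, 512, 546]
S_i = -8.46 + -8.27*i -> [-8.46, -16.73, -25.0, -33.27, -41.54]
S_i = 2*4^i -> [2, 8, 32, 128, 512]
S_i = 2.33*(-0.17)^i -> [2.33, -0.4, 0.07, -0.01, 0.0]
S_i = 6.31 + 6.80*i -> [6.31, 13.11, 19.91, 26.71, 33.51]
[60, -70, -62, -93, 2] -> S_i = Random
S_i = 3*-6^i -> [3, -18, 108, -648, 3888]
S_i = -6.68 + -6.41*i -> [-6.68, -13.09, -19.5, -25.91, -32.32]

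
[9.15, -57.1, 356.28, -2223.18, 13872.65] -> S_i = 9.15*(-6.24)^i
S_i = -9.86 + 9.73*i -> [-9.86, -0.13, 9.6, 19.33, 29.06]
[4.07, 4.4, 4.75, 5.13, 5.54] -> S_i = 4.07*1.08^i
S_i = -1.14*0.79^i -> [-1.14, -0.9, -0.71, -0.56, -0.44]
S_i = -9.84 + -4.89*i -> [-9.84, -14.73, -19.62, -24.51, -29.4]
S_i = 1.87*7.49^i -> [1.87, 14.01, 104.91, 785.75, 5885.3]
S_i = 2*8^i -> [2, 16, 128, 1024, 8192]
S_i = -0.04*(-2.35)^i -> [-0.04, 0.09, -0.22, 0.52, -1.22]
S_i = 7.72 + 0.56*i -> [7.72, 8.28, 8.84, 9.4, 9.96]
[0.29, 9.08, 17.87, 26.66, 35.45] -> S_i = 0.29 + 8.79*i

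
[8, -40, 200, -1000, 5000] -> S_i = 8*-5^i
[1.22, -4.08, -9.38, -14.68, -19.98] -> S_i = 1.22 + -5.30*i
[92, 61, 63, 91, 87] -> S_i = Random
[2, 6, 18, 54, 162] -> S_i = 2*3^i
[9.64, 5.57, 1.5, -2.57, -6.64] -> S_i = 9.64 + -4.07*i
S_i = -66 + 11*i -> [-66, -55, -44, -33, -22]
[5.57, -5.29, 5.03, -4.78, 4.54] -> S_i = 5.57*(-0.95)^i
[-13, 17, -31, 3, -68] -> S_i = Random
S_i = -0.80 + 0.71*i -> [-0.8, -0.09, 0.62, 1.33, 2.04]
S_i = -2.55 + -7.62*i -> [-2.55, -10.17, -17.79, -25.41, -33.03]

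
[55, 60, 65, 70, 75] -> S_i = 55 + 5*i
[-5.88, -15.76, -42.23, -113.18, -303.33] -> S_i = -5.88*2.68^i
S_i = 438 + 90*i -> [438, 528, 618, 708, 798]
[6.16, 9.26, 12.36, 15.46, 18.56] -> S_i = 6.16 + 3.10*i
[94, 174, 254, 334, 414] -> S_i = 94 + 80*i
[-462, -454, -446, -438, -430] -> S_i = -462 + 8*i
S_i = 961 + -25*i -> [961, 936, 911, 886, 861]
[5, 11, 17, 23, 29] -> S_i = 5 + 6*i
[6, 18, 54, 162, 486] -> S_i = 6*3^i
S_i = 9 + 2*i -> [9, 11, 13, 15, 17]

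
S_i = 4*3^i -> [4, 12, 36, 108, 324]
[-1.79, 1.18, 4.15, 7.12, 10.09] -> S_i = -1.79 + 2.97*i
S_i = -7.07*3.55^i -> [-7.07, -25.1, -89.1, -316.3, -1122.88]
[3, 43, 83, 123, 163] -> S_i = 3 + 40*i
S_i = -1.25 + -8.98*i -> [-1.25, -10.23, -19.21, -28.19, -37.17]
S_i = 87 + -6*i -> [87, 81, 75, 69, 63]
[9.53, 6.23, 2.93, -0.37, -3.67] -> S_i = 9.53 + -3.30*i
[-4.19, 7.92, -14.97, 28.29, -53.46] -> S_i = -4.19*(-1.89)^i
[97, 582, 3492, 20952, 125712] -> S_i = 97*6^i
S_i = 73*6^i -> [73, 438, 2628, 15768, 94608]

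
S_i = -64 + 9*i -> [-64, -55, -46, -37, -28]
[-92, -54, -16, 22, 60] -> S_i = -92 + 38*i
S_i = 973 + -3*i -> [973, 970, 967, 964, 961]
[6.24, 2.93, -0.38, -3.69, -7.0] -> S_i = 6.24 + -3.31*i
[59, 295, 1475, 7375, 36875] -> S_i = 59*5^i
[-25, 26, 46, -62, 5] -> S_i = Random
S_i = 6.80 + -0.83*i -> [6.8, 5.97, 5.14, 4.31, 3.48]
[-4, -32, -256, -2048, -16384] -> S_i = -4*8^i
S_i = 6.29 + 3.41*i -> [6.29, 9.7, 13.11, 16.52, 19.93]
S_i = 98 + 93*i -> [98, 191, 284, 377, 470]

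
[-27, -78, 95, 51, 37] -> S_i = Random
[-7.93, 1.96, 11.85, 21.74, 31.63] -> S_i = -7.93 + 9.89*i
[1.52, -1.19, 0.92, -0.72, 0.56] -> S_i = 1.52*(-0.78)^i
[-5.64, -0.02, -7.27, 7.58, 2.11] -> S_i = Random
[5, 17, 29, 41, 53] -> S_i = 5 + 12*i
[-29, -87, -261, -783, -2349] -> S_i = -29*3^i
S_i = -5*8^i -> [-5, -40, -320, -2560, -20480]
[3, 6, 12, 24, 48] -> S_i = 3*2^i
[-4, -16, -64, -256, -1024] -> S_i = -4*4^i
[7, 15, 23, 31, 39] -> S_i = 7 + 8*i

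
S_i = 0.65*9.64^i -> [0.65, 6.27, 60.4, 582.3, 5613.34]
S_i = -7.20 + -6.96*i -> [-7.2, -14.16, -21.12, -28.08, -35.04]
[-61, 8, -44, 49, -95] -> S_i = Random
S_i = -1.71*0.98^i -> [-1.71, -1.68, -1.64, -1.61, -1.58]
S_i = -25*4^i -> [-25, -100, -400, -1600, -6400]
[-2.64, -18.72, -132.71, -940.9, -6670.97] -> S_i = -2.64*7.09^i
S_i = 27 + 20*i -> [27, 47, 67, 87, 107]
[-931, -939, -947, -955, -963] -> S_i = -931 + -8*i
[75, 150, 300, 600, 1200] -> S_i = 75*2^i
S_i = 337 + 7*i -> [337, 344, 351, 358, 365]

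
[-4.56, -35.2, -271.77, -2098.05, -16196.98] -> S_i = -4.56*7.72^i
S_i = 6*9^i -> [6, 54, 486, 4374, 39366]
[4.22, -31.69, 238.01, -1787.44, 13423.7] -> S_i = 4.22*(-7.51)^i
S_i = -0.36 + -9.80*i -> [-0.36, -10.16, -19.96, -29.76, -39.56]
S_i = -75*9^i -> [-75, -675, -6075, -54675, -492075]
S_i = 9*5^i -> [9, 45, 225, 1125, 5625]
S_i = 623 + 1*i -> [623, 624, 625, 626, 627]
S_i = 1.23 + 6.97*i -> [1.23, 8.2, 15.17, 22.14, 29.11]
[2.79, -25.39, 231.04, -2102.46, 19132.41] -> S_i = 2.79*(-9.10)^i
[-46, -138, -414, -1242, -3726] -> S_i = -46*3^i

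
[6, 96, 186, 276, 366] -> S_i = 6 + 90*i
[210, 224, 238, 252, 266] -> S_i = 210 + 14*i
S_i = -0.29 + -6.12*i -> [-0.29, -6.41, -12.53, -18.65, -24.77]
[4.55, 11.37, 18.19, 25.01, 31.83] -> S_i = 4.55 + 6.82*i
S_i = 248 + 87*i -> [248, 335, 422, 509, 596]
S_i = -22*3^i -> [-22, -66, -198, -594, -1782]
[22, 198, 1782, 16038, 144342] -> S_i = 22*9^i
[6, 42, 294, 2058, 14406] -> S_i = 6*7^i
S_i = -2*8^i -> [-2, -16, -128, -1024, -8192]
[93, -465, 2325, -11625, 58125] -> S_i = 93*-5^i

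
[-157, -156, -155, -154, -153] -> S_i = -157 + 1*i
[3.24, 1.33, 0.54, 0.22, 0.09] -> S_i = 3.24*0.41^i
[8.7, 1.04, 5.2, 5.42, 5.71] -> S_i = Random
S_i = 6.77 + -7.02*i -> [6.77, -0.25, -7.27, -14.29, -21.31]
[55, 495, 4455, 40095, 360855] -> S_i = 55*9^i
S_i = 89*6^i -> [89, 534, 3204, 19224, 115344]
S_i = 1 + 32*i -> [1, 33, 65, 97, 129]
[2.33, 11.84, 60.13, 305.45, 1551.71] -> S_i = 2.33*5.08^i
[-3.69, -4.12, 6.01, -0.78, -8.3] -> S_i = Random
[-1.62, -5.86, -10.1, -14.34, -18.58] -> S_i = -1.62 + -4.24*i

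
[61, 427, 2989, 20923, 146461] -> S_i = 61*7^i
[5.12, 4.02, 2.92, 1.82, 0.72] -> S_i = 5.12 + -1.10*i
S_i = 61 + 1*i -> [61, 62, 63, 64, 65]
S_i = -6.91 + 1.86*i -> [-6.91, -5.05, -3.19, -1.33, 0.53]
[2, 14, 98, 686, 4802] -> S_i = 2*7^i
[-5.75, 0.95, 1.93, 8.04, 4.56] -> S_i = Random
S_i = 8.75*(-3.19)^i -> [8.75, -27.91, 89.04, -284.04, 906.09]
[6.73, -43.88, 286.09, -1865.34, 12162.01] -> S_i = 6.73*(-6.52)^i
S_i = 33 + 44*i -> [33, 77, 121, 165, 209]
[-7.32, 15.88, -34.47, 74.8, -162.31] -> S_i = -7.32*(-2.17)^i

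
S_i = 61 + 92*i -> [61, 153, 245, 337, 429]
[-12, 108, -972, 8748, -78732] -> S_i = -12*-9^i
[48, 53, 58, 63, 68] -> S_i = 48 + 5*i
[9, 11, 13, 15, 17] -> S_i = 9 + 2*i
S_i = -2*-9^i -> [-2, 18, -162, 1458, -13122]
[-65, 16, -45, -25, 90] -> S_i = Random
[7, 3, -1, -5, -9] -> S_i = 7 + -4*i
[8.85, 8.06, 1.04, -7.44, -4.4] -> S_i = Random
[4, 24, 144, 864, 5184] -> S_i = 4*6^i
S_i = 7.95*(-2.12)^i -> [7.95, -16.85, 35.73, -75.75, 160.59]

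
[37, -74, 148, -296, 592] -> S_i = 37*-2^i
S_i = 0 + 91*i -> [0, 91, 182, 273, 364]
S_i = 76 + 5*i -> [76, 81, 86, 91, 96]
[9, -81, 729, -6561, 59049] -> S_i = 9*-9^i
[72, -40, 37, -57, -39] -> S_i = Random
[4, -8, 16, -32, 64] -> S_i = 4*-2^i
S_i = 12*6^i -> [12, 72, 432, 2592, 15552]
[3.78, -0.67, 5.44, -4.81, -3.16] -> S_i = Random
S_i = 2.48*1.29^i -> [2.48, 3.2, 4.13, 5.32, 6.87]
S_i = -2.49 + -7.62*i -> [-2.49, -10.11, -17.73, -25.35, -32.97]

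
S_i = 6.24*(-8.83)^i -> [6.24, -55.1, 486.53, -4296.02, 37933.89]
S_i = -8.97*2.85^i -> [-8.97, -25.56, -72.86, -207.65, -591.8]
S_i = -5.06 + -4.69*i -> [-5.06, -9.75, -14.44, -19.13, -23.82]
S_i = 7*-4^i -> [7, -28, 112, -448, 1792]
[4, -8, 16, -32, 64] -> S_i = 4*-2^i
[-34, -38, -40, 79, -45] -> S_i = Random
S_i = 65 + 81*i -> [65, 146, 227, 308, 389]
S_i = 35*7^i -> [35, 245, 1715, 12005, 84035]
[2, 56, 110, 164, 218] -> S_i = 2 + 54*i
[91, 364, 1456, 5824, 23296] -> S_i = 91*4^i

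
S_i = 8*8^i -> [8, 64, 512, 4096, 32768]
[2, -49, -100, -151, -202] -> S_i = 2 + -51*i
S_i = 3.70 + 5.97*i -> [3.7, 9.67, 15.64, 21.61, 27.58]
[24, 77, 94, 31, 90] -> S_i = Random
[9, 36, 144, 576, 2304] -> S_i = 9*4^i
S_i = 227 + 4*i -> [227, 231, 235, 239, 243]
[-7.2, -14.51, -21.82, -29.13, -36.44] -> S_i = -7.20 + -7.31*i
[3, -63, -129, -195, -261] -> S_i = 3 + -66*i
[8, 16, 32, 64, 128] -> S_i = 8*2^i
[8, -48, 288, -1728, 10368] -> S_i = 8*-6^i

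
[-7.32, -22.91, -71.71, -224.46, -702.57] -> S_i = -7.32*3.13^i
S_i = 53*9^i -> [53, 477, 4293, 38637, 347733]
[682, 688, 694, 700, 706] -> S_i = 682 + 6*i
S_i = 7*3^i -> [7, 21, 63, 189, 567]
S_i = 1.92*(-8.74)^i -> [1.92, -16.78, 146.66, -1281.85, 11203.33]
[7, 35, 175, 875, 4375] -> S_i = 7*5^i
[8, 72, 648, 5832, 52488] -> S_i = 8*9^i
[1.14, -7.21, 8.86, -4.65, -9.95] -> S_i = Random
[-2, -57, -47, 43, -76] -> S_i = Random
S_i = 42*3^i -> [42, 126, 378, 1134, 3402]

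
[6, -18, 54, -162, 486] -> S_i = 6*-3^i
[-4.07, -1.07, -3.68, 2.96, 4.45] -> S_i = Random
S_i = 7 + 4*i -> [7, 11, 15, 19, 23]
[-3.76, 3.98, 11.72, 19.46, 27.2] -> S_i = -3.76 + 7.74*i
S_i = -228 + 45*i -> [-228, -183, -138, -93, -48]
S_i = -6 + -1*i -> [-6, -7, -8, -9, -10]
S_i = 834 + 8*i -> [834, 842, 850, 858, 866]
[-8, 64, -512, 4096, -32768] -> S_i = -8*-8^i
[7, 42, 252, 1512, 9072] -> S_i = 7*6^i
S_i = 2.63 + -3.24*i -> [2.63, -0.61, -3.85, -7.09, -10.33]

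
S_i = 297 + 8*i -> [297, 305, 313, 321, 329]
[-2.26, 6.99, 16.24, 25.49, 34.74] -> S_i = -2.26 + 9.25*i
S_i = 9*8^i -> [9, 72, 576, 4608, 36864]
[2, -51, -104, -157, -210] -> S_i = 2 + -53*i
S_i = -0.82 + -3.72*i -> [-0.82, -4.54, -8.26, -11.98, -15.7]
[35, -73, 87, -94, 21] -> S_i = Random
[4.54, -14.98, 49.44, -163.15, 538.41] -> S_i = 4.54*(-3.30)^i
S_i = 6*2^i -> [6, 12, 24, 48, 96]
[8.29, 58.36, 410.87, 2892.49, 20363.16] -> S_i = 8.29*7.04^i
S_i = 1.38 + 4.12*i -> [1.38, 5.5, 9.62, 13.74, 17.86]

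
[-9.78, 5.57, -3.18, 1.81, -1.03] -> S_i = -9.78*(-0.57)^i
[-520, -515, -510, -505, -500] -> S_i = -520 + 5*i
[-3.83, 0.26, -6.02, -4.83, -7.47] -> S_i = Random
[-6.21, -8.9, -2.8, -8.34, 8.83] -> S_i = Random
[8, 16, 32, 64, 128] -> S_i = 8*2^i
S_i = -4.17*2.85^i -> [-4.17, -11.88, -33.87, -96.53, -275.12]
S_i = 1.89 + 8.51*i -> [1.89, 10.4, 18.91, 27.42, 35.93]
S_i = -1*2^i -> [-1, -2, -4, -8, -16]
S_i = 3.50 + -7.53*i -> [3.5, -4.03, -11.56, -19.09, -26.62]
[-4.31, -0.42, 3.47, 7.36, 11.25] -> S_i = -4.31 + 3.89*i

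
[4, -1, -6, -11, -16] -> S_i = 4 + -5*i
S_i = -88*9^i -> [-88, -792, -7128, -64152, -577368]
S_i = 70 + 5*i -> [70, 75, 80, 85, 90]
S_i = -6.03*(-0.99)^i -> [-6.03, 5.97, -5.91, 5.85, -5.79]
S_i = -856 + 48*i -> [-856, -808, -760, -712, -664]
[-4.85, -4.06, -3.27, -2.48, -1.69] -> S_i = -4.85 + 0.79*i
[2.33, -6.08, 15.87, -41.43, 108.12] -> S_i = 2.33*(-2.61)^i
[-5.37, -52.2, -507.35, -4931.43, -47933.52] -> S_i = -5.37*9.72^i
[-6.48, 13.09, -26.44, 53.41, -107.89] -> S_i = -6.48*(-2.02)^i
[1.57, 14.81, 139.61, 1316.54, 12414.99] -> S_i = 1.57*9.43^i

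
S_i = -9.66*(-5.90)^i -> [-9.66, 56.99, -336.26, 1983.96, -11705.37]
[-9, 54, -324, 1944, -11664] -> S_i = -9*-6^i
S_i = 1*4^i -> [1, 4, 16, 64, 256]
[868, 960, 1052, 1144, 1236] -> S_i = 868 + 92*i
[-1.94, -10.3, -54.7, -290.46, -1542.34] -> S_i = -1.94*5.31^i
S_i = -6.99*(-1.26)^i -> [-6.99, 8.81, -11.1, 13.98, -17.62]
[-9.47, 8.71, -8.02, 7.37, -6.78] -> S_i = -9.47*(-0.92)^i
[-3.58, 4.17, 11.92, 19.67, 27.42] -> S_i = -3.58 + 7.75*i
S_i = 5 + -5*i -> [5, 0, -5, -10, -15]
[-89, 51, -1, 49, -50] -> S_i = Random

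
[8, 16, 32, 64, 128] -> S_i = 8*2^i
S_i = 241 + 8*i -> [241, 249, 257, 265, 273]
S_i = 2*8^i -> [2, 16, 128, 1024, 8192]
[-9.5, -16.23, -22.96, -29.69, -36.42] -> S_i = -9.50 + -6.73*i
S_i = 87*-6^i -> [87, -522, 3132, -18792, 112752]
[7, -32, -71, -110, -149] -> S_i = 7 + -39*i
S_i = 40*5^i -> [40, 200, 1000, 5000, 25000]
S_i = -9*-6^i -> [-9, 54, -324, 1944, -11664]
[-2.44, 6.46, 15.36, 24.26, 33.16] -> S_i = -2.44 + 8.90*i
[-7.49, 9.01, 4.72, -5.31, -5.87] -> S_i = Random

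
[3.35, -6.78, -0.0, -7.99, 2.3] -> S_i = Random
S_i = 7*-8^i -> [7, -56, 448, -3584, 28672]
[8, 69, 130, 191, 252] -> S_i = 8 + 61*i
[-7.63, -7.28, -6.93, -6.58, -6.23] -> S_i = -7.63 + 0.35*i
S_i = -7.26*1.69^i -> [-7.26, -12.27, -20.74, -35.04, -59.22]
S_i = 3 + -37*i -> [3, -34, -71, -108, -145]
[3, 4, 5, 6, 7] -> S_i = 3 + 1*i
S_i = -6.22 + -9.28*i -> [-6.22, -15.5, -24.78, -34.06, -43.34]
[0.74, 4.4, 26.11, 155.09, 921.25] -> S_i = 0.74*5.94^i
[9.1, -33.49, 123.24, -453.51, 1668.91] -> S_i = 9.10*(-3.68)^i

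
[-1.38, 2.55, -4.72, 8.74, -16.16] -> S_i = -1.38*(-1.85)^i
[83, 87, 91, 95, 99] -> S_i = 83 + 4*i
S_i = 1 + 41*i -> [1, 42, 83, 124, 165]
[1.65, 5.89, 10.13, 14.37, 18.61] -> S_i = 1.65 + 4.24*i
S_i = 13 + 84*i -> [13, 97, 181, 265, 349]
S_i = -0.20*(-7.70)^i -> [-0.2, 1.54, -11.86, 91.31, -703.06]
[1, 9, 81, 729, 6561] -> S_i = 1*9^i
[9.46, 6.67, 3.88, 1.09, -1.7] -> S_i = 9.46 + -2.79*i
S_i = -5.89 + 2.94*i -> [-5.89, -2.95, -0.01, 2.93, 5.87]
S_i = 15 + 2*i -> [15, 17, 19, 21, 23]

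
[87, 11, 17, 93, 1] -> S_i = Random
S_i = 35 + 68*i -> [35, 103, 171, 239, 307]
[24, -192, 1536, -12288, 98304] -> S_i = 24*-8^i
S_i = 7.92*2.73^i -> [7.92, 21.62, 59.03, 161.14, 439.92]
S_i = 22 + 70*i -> [22, 92, 162, 232, 302]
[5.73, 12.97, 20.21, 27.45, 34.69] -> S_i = 5.73 + 7.24*i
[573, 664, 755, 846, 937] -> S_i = 573 + 91*i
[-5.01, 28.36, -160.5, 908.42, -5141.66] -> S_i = -5.01*(-5.66)^i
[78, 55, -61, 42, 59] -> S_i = Random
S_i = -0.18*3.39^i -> [-0.18, -0.61, -2.07, -7.01, -23.77]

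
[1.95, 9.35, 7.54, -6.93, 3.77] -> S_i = Random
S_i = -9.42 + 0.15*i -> [-9.42, -9.27, -9.12, -8.97, -8.82]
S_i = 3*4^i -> [3, 12, 48, 192, 768]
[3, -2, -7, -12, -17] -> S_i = 3 + -5*i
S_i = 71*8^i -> [71, 568, 4544, 36352, 290816]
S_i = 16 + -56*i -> [16, -40, -96, -152, -208]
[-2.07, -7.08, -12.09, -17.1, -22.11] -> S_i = -2.07 + -5.01*i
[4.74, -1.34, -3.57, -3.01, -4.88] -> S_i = Random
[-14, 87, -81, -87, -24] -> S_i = Random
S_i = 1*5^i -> [1, 5, 25, 125, 625]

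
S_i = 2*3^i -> [2, 6, 18, 54, 162]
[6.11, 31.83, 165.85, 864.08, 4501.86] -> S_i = 6.11*5.21^i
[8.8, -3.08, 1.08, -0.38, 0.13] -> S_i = 8.80*(-0.35)^i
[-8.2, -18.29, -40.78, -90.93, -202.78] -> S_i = -8.20*2.23^i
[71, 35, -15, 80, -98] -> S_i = Random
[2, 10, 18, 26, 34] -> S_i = 2 + 8*i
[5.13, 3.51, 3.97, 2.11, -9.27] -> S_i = Random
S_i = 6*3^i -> [6, 18, 54, 162, 486]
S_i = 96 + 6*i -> [96, 102, 108, 114, 120]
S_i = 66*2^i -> [66, 132, 264, 528, 1056]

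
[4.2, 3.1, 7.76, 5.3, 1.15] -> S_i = Random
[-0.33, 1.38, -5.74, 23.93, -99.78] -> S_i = -0.33*(-4.17)^i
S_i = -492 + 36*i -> [-492, -456, -420, -384, -348]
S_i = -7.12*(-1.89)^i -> [-7.12, 13.46, -25.43, 48.07, -90.85]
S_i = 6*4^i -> [6, 24, 96, 384, 1536]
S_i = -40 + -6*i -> [-40, -46, -52, -58, -64]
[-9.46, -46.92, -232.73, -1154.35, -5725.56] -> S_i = -9.46*4.96^i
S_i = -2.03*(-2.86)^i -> [-2.03, 5.81, -16.6, 47.49, -135.82]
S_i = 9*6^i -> [9, 54, 324, 1944, 11664]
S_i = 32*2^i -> [32, 64, 128, 256, 512]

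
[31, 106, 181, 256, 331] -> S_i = 31 + 75*i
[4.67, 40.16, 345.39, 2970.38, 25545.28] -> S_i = 4.67*8.60^i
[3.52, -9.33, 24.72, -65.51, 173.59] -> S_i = 3.52*(-2.65)^i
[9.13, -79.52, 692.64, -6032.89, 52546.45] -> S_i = 9.13*(-8.71)^i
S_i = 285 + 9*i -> [285, 294, 303, 312, 321]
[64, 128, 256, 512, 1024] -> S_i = 64*2^i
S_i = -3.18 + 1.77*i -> [-3.18, -1.41, 0.36, 2.13, 3.9]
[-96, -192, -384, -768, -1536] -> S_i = -96*2^i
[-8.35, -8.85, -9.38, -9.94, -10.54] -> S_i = -8.35*1.06^i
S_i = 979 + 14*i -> [979, 993, 1007, 1021, 1035]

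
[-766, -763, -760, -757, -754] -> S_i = -766 + 3*i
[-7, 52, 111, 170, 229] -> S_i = -7 + 59*i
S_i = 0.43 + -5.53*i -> [0.43, -5.1, -10.63, -16.16, -21.69]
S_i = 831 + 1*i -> [831, 832, 833, 834, 835]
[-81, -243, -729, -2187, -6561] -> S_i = -81*3^i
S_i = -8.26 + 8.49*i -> [-8.26, 0.23, 8.72, 17.21, 25.7]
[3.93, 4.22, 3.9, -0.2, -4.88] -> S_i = Random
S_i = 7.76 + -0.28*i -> [7.76, 7.48, 7.2, 6.92, 6.64]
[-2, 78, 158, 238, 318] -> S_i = -2 + 80*i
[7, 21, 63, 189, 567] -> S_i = 7*3^i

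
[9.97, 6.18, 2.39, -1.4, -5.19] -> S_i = 9.97 + -3.79*i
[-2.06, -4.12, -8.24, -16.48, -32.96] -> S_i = -2.06*2.00^i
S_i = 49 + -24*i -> [49, 25, 1, -23, -47]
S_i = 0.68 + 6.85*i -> [0.68, 7.53, 14.38, 21.23, 28.08]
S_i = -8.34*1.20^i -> [-8.34, -10.01, -12.01, -14.41, -17.29]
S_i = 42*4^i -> [42, 168, 672, 2688, 10752]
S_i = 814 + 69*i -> [814, 883, 952, 1021, 1090]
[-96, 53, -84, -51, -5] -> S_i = Random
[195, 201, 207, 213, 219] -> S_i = 195 + 6*i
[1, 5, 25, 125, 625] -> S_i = 1*5^i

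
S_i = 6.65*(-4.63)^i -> [6.65, -30.79, 142.56, -660.03, 3055.95]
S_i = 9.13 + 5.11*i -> [9.13, 14.24, 19.35, 24.46, 29.57]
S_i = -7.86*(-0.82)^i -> [-7.86, 6.45, -5.29, 4.33, -3.55]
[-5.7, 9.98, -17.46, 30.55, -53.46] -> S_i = -5.70*(-1.75)^i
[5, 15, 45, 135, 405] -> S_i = 5*3^i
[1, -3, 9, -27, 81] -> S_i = 1*-3^i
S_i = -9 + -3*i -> [-9, -12, -15, -18, -21]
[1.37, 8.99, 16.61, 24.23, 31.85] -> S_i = 1.37 + 7.62*i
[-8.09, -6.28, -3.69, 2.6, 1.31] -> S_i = Random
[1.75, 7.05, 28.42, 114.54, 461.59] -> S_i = 1.75*4.03^i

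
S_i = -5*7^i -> [-5, -35, -245, -1715, -12005]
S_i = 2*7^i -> [2, 14, 98, 686, 4802]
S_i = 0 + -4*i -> [0, -4, -8, -12, -16]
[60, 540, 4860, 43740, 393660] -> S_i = 60*9^i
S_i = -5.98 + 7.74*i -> [-5.98, 1.76, 9.5, 17.24, 24.98]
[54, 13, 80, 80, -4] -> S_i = Random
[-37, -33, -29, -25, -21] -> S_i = -37 + 4*i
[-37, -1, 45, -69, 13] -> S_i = Random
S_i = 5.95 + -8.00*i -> [5.95, -2.05, -10.05, -18.05, -26.05]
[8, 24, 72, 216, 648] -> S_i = 8*3^i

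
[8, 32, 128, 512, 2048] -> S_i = 8*4^i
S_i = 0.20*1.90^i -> [0.2, 0.38, 0.72, 1.37, 2.61]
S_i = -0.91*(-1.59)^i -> [-0.91, 1.45, -2.3, 3.66, -5.82]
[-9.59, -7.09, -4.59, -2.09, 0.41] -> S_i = -9.59 + 2.50*i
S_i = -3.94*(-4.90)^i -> [-3.94, 19.31, -94.6, 463.54, -2271.33]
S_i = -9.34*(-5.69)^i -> [-9.34, 53.14, -302.39, 1720.61, -9790.3]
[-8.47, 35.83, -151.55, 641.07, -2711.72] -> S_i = -8.47*(-4.23)^i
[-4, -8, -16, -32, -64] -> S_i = -4*2^i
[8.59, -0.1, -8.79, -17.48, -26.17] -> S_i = 8.59 + -8.69*i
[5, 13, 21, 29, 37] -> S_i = 5 + 8*i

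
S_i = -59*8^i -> [-59, -472, -3776, -30208, -241664]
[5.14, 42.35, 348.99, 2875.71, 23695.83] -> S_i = 5.14*8.24^i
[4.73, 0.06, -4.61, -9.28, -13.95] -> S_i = 4.73 + -4.67*i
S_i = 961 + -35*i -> [961, 926, 891, 856, 821]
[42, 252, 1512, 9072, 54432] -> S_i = 42*6^i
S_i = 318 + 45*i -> [318, 363, 408, 453, 498]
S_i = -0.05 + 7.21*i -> [-0.05, 7.16, 14.37, 21.58, 28.79]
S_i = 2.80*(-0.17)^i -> [2.8, -0.48, 0.08, -0.01, 0.0]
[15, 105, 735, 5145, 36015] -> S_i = 15*7^i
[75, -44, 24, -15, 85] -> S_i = Random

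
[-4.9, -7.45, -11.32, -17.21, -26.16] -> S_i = -4.90*1.52^i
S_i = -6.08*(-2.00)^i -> [-6.08, 12.16, -24.32, 48.64, -97.28]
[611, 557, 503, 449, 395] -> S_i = 611 + -54*i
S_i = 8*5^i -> [8, 40, 200, 1000, 5000]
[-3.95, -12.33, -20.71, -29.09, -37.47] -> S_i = -3.95 + -8.38*i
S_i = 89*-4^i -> [89, -356, 1424, -5696, 22784]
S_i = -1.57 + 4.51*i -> [-1.57, 2.94, 7.45, 11.96, 16.47]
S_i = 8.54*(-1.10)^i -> [8.54, -9.39, 10.33, -11.37, 12.5]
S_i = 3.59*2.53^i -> [3.59, 9.08, 22.98, 58.14, 147.09]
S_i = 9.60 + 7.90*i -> [9.6, 17.5, 25.4, 33.3, 41.2]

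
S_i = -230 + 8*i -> [-230, -222, -214, -206, -198]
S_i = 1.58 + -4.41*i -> [1.58, -2.83, -7.24, -11.65, -16.06]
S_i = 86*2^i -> [86, 172, 344, 688, 1376]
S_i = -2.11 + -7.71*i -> [-2.11, -9.82, -17.53, -25.24, -32.95]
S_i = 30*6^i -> [30, 180, 1080, 6480, 38880]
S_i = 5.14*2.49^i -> [5.14, 12.8, 31.87, 79.35, 197.59]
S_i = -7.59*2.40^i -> [-7.59, -18.22, -43.72, -104.92, -251.82]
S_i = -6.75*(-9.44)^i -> [-6.75, 63.72, -601.52, 5678.32, -53603.33]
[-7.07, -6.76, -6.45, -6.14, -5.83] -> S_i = -7.07 + 0.31*i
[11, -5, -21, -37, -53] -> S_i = 11 + -16*i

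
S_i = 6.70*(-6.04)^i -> [6.7, -40.47, 244.43, -1476.34, 8917.08]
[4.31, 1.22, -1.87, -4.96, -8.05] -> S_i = 4.31 + -3.09*i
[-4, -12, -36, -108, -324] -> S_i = -4*3^i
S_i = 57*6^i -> [57, 342, 2052, 12312, 73872]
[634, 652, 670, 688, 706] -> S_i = 634 + 18*i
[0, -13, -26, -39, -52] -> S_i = 0 + -13*i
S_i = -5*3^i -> [-5, -15, -45, -135, -405]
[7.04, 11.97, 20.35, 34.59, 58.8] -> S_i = 7.04*1.70^i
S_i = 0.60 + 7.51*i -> [0.6, 8.11, 15.62, 23.13, 30.64]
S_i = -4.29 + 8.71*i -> [-4.29, 4.42, 13.13, 21.84, 30.55]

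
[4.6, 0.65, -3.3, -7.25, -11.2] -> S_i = 4.60 + -3.95*i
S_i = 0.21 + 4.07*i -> [0.21, 4.28, 8.35, 12.42, 16.49]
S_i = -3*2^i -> [-3, -6, -12, -24, -48]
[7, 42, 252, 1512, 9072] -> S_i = 7*6^i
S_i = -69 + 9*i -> [-69, -60, -51, -42, -33]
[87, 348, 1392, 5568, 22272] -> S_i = 87*4^i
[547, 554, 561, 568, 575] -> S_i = 547 + 7*i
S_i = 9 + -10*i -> [9, -1, -11, -21, -31]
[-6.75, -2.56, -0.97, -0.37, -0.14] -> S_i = -6.75*0.38^i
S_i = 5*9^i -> [5, 45, 405, 3645, 32805]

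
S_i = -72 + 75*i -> [-72, 3, 78, 153, 228]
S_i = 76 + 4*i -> [76, 80, 84, 88, 92]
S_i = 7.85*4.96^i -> [7.85, 38.94, 193.12, 957.89, 4751.12]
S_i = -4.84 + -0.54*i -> [-4.84, -5.38, -5.92, -6.46, -7.0]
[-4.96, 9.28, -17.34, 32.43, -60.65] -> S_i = -4.96*(-1.87)^i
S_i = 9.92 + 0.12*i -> [9.92, 10.04, 10.16, 10.28, 10.4]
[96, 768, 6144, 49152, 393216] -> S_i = 96*8^i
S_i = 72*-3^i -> [72, -216, 648, -1944, 5832]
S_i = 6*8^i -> [6, 48, 384, 3072, 24576]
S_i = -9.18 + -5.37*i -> [-9.18, -14.55, -19.92, -25.29, -30.66]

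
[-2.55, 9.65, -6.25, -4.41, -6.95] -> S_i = Random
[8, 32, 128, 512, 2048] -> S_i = 8*4^i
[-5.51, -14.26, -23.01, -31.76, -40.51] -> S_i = -5.51 + -8.75*i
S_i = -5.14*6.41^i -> [-5.14, -32.95, -211.19, -1353.75, -8677.51]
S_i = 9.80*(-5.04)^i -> [9.8, -49.39, 248.94, -1254.64, 6323.36]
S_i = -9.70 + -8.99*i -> [-9.7, -18.69, -27.68, -36.67, -45.66]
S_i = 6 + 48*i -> [6, 54, 102, 150, 198]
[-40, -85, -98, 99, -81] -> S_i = Random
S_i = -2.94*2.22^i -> [-2.94, -6.53, -14.49, -32.17, -71.41]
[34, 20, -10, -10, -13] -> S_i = Random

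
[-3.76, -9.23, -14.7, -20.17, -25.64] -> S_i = -3.76 + -5.47*i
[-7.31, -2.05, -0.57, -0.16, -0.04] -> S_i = -7.31*0.28^i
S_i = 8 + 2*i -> [8, 10, 12, 14, 16]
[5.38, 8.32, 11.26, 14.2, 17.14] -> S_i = 5.38 + 2.94*i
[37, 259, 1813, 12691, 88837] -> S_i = 37*7^i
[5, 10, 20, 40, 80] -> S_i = 5*2^i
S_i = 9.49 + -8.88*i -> [9.49, 0.61, -8.27, -17.15, -26.03]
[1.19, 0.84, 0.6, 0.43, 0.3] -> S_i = 1.19*0.71^i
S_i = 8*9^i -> [8, 72, 648, 5832, 52488]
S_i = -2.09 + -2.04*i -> [-2.09, -4.13, -6.17, -8.21, -10.25]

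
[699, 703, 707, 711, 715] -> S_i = 699 + 4*i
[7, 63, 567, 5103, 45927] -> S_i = 7*9^i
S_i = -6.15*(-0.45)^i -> [-6.15, 2.77, -1.25, 0.56, -0.25]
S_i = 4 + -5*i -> [4, -1, -6, -11, -16]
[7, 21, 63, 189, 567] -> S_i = 7*3^i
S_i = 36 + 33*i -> [36, 69, 102, 135, 168]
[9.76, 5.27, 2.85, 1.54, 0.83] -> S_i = 9.76*0.54^i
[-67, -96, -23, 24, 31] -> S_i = Random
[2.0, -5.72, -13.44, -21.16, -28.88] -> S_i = 2.00 + -7.72*i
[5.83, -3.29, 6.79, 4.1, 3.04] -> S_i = Random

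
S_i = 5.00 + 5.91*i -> [5.0, 10.91, 16.82, 22.73, 28.64]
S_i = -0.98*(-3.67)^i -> [-0.98, 3.6, -13.2, 48.44, -177.78]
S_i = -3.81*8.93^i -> [-3.81, -34.02, -303.83, -2713.18, -24228.74]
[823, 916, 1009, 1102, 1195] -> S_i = 823 + 93*i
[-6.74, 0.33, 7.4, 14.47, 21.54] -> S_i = -6.74 + 7.07*i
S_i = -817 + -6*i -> [-817, -823, -829, -835, -841]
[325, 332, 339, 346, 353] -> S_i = 325 + 7*i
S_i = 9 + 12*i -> [9, 21, 33, 45, 57]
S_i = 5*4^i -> [5, 20, 80, 320, 1280]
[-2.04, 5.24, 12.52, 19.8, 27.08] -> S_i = -2.04 + 7.28*i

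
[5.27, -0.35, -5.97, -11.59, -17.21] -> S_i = 5.27 + -5.62*i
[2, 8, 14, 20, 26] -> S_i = 2 + 6*i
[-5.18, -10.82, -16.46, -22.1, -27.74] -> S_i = -5.18 + -5.64*i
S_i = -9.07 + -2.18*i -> [-9.07, -11.25, -13.43, -15.61, -17.79]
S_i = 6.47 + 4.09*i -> [6.47, 10.56, 14.65, 18.74, 22.83]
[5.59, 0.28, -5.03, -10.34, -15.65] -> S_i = 5.59 + -5.31*i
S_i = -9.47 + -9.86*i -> [-9.47, -19.33, -29.19, -39.05, -48.91]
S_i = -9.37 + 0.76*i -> [-9.37, -8.61, -7.85, -7.09, -6.33]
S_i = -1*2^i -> [-1, -2, -4, -8, -16]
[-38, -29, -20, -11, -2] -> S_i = -38 + 9*i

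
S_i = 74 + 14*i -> [74, 88, 102, 116, 130]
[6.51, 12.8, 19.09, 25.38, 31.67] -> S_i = 6.51 + 6.29*i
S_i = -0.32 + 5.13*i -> [-0.32, 4.81, 9.94, 15.07, 20.2]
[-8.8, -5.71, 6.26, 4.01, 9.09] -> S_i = Random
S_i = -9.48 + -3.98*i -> [-9.48, -13.46, -17.44, -21.42, -25.4]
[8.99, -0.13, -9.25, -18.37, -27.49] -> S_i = 8.99 + -9.12*i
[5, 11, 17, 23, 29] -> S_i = 5 + 6*i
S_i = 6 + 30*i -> [6, 36, 66, 96, 126]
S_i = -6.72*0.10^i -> [-6.72, -0.67, -0.07, -0.01, -0.0]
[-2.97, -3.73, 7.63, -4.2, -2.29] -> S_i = Random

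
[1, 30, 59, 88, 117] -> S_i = 1 + 29*i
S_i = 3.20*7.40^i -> [3.2, 23.68, 175.23, 1296.72, 9595.7]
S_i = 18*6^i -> [18, 108, 648, 3888, 23328]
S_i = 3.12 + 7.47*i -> [3.12, 10.59, 18.06, 25.53, 33.0]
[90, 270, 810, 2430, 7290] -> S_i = 90*3^i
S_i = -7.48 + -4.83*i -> [-7.48, -12.31, -17.14, -21.97, -26.8]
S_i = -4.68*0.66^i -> [-4.68, -3.09, -2.04, -1.35, -0.89]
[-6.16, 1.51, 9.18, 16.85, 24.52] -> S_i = -6.16 + 7.67*i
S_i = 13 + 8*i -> [13, 21, 29, 37, 45]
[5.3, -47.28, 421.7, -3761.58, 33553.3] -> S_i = 5.30*(-8.92)^i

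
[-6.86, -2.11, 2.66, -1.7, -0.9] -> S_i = Random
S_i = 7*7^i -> [7, 49, 343, 2401, 16807]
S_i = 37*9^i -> [37, 333, 2997, 26973, 242757]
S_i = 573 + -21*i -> [573, 552, 531, 510, 489]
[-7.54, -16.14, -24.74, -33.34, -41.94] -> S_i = -7.54 + -8.60*i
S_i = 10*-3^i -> [10, -30, 90, -270, 810]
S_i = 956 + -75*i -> [956, 881, 806, 731, 656]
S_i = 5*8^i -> [5, 40, 320, 2560, 20480]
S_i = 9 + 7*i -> [9, 16, 23, 30, 37]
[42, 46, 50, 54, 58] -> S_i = 42 + 4*i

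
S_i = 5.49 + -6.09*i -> [5.49, -0.6, -6.69, -12.78, -18.87]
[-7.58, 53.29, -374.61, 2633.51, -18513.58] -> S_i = -7.58*(-7.03)^i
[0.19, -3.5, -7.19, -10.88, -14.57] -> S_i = 0.19 + -3.69*i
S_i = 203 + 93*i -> [203, 296, 389, 482, 575]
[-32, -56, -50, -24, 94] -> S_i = Random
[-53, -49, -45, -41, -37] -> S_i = -53 + 4*i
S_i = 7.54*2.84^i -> [7.54, 21.41, 60.81, 172.71, 490.51]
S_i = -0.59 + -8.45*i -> [-0.59, -9.04, -17.49, -25.94, -34.39]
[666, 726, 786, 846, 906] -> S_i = 666 + 60*i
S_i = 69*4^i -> [69, 276, 1104, 4416, 17664]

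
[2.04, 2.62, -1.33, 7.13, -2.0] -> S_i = Random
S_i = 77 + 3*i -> [77, 80, 83, 86, 89]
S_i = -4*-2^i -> [-4, 8, -16, 32, -64]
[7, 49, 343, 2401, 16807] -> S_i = 7*7^i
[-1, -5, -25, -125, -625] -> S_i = -1*5^i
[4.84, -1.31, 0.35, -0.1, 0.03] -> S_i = 4.84*(-0.27)^i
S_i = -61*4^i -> [-61, -244, -976, -3904, -15616]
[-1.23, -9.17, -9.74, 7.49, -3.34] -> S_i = Random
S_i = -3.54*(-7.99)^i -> [-3.54, 28.28, -225.99, 1805.69, -14427.48]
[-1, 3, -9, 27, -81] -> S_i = -1*-3^i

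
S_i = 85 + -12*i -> [85, 73, 61, 49, 37]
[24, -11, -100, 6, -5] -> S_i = Random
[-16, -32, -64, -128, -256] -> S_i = -16*2^i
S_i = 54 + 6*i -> [54, 60, 66, 72, 78]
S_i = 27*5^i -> [27, 135, 675, 3375, 16875]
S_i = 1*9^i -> [1, 9, 81, 729, 6561]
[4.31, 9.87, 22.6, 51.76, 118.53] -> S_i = 4.31*2.29^i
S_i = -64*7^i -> [-64, -448, -3136, -21952, -153664]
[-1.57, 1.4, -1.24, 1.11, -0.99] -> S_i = -1.57*(-0.89)^i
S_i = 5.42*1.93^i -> [5.42, 10.46, 20.19, 38.96, 75.2]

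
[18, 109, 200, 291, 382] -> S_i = 18 + 91*i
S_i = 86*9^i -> [86, 774, 6966, 62694, 564246]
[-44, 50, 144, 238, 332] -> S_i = -44 + 94*i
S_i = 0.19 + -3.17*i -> [0.19, -2.98, -6.15, -9.32, -12.49]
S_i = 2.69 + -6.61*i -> [2.69, -3.92, -10.53, -17.14, -23.75]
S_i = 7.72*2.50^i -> [7.72, 19.3, 48.25, 120.62, 301.56]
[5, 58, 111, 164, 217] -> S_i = 5 + 53*i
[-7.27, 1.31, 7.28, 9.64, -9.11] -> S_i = Random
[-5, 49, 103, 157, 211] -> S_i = -5 + 54*i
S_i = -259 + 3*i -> [-259, -256, -253, -250, -247]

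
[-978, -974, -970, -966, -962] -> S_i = -978 + 4*i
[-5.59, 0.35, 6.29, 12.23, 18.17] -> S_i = -5.59 + 5.94*i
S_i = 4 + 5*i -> [4, 9, 14, 19, 24]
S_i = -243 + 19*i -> [-243, -224, -205, -186, -167]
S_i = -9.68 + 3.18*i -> [-9.68, -6.5, -3.32, -0.14, 3.04]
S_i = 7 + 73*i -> [7, 80, 153, 226, 299]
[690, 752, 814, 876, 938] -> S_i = 690 + 62*i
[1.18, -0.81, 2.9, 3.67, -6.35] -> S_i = Random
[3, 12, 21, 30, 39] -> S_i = 3 + 9*i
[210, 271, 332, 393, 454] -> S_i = 210 + 61*i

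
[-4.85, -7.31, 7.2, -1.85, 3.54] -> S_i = Random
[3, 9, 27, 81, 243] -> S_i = 3*3^i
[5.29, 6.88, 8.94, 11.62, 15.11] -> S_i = 5.29*1.30^i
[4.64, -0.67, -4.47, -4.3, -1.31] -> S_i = Random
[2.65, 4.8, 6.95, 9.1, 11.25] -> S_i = 2.65 + 2.15*i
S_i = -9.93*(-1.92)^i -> [-9.93, 19.07, -36.61, 70.28, -134.94]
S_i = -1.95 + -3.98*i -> [-1.95, -5.93, -9.91, -13.89, -17.87]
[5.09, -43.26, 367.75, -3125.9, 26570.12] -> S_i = 5.09*(-8.50)^i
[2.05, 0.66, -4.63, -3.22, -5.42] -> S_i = Random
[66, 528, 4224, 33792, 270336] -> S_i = 66*8^i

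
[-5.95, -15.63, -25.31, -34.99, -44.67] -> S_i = -5.95 + -9.68*i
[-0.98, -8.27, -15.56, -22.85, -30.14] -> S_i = -0.98 + -7.29*i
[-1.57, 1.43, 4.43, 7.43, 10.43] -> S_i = -1.57 + 3.00*i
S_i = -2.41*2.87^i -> [-2.41, -6.92, -19.85, -56.97, -163.51]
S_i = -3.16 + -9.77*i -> [-3.16, -12.93, -22.7, -32.47, -42.24]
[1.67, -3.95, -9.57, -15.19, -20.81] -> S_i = 1.67 + -5.62*i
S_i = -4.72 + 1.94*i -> [-4.72, -2.78, -0.84, 1.1, 3.04]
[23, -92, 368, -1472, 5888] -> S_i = 23*-4^i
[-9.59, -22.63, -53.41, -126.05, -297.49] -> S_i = -9.59*2.36^i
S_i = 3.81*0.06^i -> [3.81, 0.23, 0.01, 0.0, 0.0]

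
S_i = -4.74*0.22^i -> [-4.74, -1.04, -0.23, -0.05, -0.01]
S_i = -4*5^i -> [-4, -20, -100, -500, -2500]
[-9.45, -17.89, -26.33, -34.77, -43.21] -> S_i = -9.45 + -8.44*i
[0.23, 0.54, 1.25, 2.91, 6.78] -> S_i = 0.23*2.33^i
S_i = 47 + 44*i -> [47, 91, 135, 179, 223]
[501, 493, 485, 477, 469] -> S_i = 501 + -8*i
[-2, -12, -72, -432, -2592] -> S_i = -2*6^i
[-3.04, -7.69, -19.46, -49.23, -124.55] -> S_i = -3.04*2.53^i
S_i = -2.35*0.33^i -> [-2.35, -0.78, -0.26, -0.08, -0.03]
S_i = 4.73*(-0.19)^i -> [4.73, -0.9, 0.17, -0.03, 0.01]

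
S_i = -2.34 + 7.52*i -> [-2.34, 5.18, 12.7, 20.22, 27.74]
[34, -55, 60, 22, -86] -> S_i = Random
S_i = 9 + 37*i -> [9, 46, 83, 120, 157]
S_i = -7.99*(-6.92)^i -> [-7.99, 55.29, -382.61, 2647.68, -18321.93]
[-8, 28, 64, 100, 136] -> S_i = -8 + 36*i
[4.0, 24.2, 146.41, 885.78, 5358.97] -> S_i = 4.00*6.05^i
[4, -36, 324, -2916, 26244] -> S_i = 4*-9^i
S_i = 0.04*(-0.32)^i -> [0.04, -0.01, 0.0, -0.0, 0.0]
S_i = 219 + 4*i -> [219, 223, 227, 231, 235]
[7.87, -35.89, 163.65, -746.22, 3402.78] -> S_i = 7.87*(-4.56)^i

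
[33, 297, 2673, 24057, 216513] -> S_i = 33*9^i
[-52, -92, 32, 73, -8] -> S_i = Random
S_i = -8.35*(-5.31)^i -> [-8.35, 44.34, -235.44, 1250.17, -6638.42]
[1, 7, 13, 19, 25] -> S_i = 1 + 6*i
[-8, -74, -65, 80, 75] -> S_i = Random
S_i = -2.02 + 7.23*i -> [-2.02, 5.21, 12.44, 19.67, 26.9]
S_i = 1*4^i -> [1, 4, 16, 64, 256]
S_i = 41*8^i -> [41, 328, 2624, 20992, 167936]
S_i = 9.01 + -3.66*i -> [9.01, 5.35, 1.69, -1.97, -5.63]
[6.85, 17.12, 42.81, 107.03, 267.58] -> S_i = 6.85*2.50^i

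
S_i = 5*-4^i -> [5, -20, 80, -320, 1280]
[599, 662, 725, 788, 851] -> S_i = 599 + 63*i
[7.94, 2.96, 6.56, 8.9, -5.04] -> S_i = Random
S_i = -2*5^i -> [-2, -10, -50, -250, -1250]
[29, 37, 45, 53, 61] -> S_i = 29 + 8*i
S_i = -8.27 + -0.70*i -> [-8.27, -8.97, -9.67, -10.37, -11.07]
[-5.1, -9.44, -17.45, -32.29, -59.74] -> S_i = -5.10*1.85^i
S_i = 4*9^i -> [4, 36, 324, 2916, 26244]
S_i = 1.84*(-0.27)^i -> [1.84, -0.5, 0.13, -0.04, 0.01]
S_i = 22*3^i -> [22, 66, 198, 594, 1782]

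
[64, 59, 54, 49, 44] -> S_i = 64 + -5*i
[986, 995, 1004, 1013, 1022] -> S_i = 986 + 9*i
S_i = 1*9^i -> [1, 9, 81, 729, 6561]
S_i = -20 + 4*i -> [-20, -16, -12, -8, -4]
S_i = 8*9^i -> [8, 72, 648, 5832, 52488]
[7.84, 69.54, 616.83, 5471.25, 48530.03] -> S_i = 7.84*8.87^i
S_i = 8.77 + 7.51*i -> [8.77, 16.28, 23.79, 31.3, 38.81]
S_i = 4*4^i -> [4, 16, 64, 256, 1024]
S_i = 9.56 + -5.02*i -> [9.56, 4.54, -0.48, -5.5, -10.52]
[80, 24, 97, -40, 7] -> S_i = Random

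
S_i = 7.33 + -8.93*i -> [7.33, -1.6, -10.53, -19.46, -28.39]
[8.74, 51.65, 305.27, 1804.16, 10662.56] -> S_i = 8.74*5.91^i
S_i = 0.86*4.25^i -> [0.86, 3.66, 15.53, 66.02, 280.58]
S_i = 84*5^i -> [84, 420, 2100, 10500, 52500]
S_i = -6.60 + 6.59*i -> [-6.6, -0.01, 6.58, 13.17, 19.76]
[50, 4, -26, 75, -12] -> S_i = Random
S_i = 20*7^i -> [20, 140, 980, 6860, 48020]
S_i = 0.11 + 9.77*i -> [0.11, 9.88, 19.65, 29.42, 39.19]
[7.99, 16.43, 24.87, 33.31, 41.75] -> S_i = 7.99 + 8.44*i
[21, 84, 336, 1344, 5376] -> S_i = 21*4^i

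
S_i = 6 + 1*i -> [6, 7, 8, 9, 10]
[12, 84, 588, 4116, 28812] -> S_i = 12*7^i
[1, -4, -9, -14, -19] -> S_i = 1 + -5*i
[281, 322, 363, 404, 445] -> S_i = 281 + 41*i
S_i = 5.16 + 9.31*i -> [5.16, 14.47, 23.78, 33.09, 42.4]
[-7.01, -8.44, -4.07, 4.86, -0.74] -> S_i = Random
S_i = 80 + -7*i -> [80, 73, 66, 59, 52]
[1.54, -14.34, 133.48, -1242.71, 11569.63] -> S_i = 1.54*(-9.31)^i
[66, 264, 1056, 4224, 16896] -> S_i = 66*4^i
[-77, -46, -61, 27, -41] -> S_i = Random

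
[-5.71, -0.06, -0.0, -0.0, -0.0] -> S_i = -5.71*0.01^i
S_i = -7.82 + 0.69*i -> [-7.82, -7.13, -6.44, -5.75, -5.06]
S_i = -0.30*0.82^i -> [-0.3, -0.25, -0.2, -0.17, -0.14]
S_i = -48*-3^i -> [-48, 144, -432, 1296, -3888]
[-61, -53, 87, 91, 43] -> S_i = Random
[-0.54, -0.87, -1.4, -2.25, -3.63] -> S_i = -0.54*1.61^i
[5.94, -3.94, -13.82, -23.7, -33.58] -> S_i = 5.94 + -9.88*i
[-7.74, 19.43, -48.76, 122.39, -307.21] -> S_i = -7.74*(-2.51)^i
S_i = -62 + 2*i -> [-62, -60, -58, -56, -54]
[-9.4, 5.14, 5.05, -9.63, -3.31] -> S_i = Random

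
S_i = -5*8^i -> [-5, -40, -320, -2560, -20480]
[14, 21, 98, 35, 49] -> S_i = Random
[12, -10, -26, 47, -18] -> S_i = Random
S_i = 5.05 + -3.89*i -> [5.05, 1.16, -2.73, -6.62, -10.51]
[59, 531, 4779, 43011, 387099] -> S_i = 59*9^i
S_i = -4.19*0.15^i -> [-4.19, -0.63, -0.09, -0.01, -0.0]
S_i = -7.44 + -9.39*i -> [-7.44, -16.83, -26.22, -35.61, -45.0]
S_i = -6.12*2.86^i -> [-6.12, -17.5, -50.06, -143.17, -409.46]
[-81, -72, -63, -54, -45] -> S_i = -81 + 9*i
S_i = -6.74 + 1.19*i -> [-6.74, -5.55, -4.36, -3.17, -1.98]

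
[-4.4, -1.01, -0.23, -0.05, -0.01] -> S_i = -4.40*0.23^i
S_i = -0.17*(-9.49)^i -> [-0.17, 1.61, -15.31, 145.29, -1378.84]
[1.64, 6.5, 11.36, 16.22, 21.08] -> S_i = 1.64 + 4.86*i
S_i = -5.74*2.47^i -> [-5.74, -14.18, -35.02, -86.5, -213.65]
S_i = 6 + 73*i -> [6, 79, 152, 225, 298]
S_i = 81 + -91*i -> [81, -10, -101, -192, -283]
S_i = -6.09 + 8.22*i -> [-6.09, 2.13, 10.35, 18.57, 26.79]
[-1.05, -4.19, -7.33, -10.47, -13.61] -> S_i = -1.05 + -3.14*i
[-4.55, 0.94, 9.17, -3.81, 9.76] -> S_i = Random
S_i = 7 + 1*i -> [7, 8, 9, 10, 11]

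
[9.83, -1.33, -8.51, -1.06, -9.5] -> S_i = Random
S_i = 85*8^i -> [85, 680, 5440, 43520, 348160]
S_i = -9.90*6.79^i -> [-9.9, -67.22, -456.43, -3099.16, -21043.32]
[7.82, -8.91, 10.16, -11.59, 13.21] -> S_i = 7.82*(-1.14)^i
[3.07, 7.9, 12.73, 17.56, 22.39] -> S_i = 3.07 + 4.83*i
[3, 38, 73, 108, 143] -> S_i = 3 + 35*i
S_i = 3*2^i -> [3, 6, 12, 24, 48]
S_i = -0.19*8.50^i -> [-0.19, -1.62, -13.73, -116.68, -991.81]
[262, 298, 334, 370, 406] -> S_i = 262 + 36*i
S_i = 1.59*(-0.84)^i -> [1.59, -1.34, 1.12, -0.94, 0.79]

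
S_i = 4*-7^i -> [4, -28, 196, -1372, 9604]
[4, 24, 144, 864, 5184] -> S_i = 4*6^i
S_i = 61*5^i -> [61, 305, 1525, 7625, 38125]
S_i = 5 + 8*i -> [5, 13, 21, 29, 37]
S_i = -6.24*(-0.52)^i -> [-6.24, 3.24, -1.69, 0.88, -0.46]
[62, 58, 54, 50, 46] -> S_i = 62 + -4*i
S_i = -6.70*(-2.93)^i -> [-6.7, 19.63, -57.52, 168.53, -493.79]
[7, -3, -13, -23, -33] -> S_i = 7 + -10*i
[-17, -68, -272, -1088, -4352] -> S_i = -17*4^i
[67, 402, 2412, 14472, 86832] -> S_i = 67*6^i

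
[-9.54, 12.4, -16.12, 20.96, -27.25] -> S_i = -9.54*(-1.30)^i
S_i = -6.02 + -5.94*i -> [-6.02, -11.96, -17.9, -23.84, -29.78]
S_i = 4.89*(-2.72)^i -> [4.89, -13.3, 36.18, -98.4, 267.66]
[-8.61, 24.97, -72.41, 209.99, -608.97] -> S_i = -8.61*(-2.90)^i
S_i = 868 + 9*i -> [868, 877, 886, 895, 904]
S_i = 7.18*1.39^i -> [7.18, 9.98, 13.87, 19.28, 26.8]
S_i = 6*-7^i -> [6, -42, 294, -2058, 14406]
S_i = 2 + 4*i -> [2, 6, 10, 14, 18]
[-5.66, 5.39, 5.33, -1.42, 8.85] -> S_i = Random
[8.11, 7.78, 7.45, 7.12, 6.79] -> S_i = 8.11 + -0.33*i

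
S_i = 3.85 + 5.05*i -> [3.85, 8.9, 13.95, 19.0, 24.05]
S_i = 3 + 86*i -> [3, 89, 175, 261, 347]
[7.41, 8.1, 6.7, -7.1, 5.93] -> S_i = Random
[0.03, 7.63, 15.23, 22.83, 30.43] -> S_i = 0.03 + 7.60*i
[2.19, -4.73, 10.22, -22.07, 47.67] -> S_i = 2.19*(-2.16)^i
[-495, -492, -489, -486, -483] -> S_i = -495 + 3*i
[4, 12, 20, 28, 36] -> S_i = 4 + 8*i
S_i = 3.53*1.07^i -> [3.53, 3.78, 4.04, 4.32, 4.63]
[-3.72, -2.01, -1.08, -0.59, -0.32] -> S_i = -3.72*0.54^i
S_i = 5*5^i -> [5, 25, 125, 625, 3125]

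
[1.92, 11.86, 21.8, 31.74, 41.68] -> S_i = 1.92 + 9.94*i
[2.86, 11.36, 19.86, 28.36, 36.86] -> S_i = 2.86 + 8.50*i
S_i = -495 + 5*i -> [-495, -490, -485, -480, -475]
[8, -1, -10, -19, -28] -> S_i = 8 + -9*i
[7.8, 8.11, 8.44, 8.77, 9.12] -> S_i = 7.80*1.04^i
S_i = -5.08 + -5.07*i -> [-5.08, -10.15, -15.22, -20.29, -25.36]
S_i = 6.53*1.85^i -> [6.53, 12.08, 22.35, 41.35, 76.49]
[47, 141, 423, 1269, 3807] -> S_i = 47*3^i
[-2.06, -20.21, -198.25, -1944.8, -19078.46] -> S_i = -2.06*9.81^i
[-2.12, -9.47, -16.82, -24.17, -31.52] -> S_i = -2.12 + -7.35*i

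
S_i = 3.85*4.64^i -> [3.85, 17.86, 82.89, 384.6, 1784.57]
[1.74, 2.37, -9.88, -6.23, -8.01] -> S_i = Random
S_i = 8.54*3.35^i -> [8.54, 28.61, 95.84, 321.06, 1075.57]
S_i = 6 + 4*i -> [6, 10, 14, 18, 22]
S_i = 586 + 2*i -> [586, 588, 590, 592, 594]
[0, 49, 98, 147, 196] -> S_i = 0 + 49*i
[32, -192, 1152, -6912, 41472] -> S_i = 32*-6^i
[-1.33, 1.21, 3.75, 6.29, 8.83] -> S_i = -1.33 + 2.54*i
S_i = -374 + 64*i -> [-374, -310, -246, -182, -118]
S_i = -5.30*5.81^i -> [-5.3, -30.79, -178.91, -1039.45, -6039.21]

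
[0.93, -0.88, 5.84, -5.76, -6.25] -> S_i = Random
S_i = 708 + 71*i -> [708, 779, 850, 921, 992]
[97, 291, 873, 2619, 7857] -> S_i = 97*3^i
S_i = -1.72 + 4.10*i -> [-1.72, 2.38, 6.48, 10.58, 14.68]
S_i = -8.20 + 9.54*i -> [-8.2, 1.34, 10.88, 20.42, 29.96]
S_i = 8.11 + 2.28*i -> [8.11, 10.39, 12.67, 14.95, 17.23]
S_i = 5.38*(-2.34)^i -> [5.38, -12.59, 29.46, -68.93, 161.3]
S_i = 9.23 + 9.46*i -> [9.23, 18.69, 28.15, 37.61, 47.07]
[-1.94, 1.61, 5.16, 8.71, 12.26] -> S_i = -1.94 + 3.55*i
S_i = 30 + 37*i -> [30, 67, 104, 141, 178]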